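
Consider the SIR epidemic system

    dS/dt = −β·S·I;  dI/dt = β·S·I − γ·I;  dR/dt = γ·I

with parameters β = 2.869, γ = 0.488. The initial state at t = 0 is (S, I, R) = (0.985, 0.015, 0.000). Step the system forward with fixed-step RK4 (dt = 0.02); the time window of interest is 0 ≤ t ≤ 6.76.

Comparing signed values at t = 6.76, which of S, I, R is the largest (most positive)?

largest component: R

t=0.000: state=(0.985, 0.015, 0.000)
step 1 (dt=0.02): k1=(-0.042, 0.035, 0.007), k2=(-0.043, 0.036, 0.007), k3=(-0.043, 0.036, 0.007), k4=(-0.044, 0.037, 0.008); state += dt/6·(k1+2k2+2k3+k4)
t=0.020: state=(0.984, 0.016, 0.000)
t=0.040: state=(0.983, 0.016, 0.000)
t=0.060: state=(0.982, 0.017, 0.000)
continuing one RK4 step at a time; state shown every 25 steps (Δt=0.5):
t=0.500: state=(0.946, 0.047, 0.007)
t=1.000: state=(0.838, 0.134, 0.027)
t=1.500: state=(0.617, 0.303, 0.079)
t=2.000: state=(0.350, 0.474, 0.176)
t=2.500: state=(0.168, 0.531, 0.301)
t=3.000: state=(0.080, 0.493, 0.427)
t=3.500: state=(0.041, 0.420, 0.539)
t=4.000: state=(0.024, 0.344, 0.632)
t=4.500: state=(0.015, 0.277, 0.707)
t=5.000: state=(0.011, 0.221, 0.768)
t=5.500: state=(0.008, 0.176, 0.816)
t=6.000: state=(0.006, 0.139, 0.854)
t=6.500: state=(0.005, 0.110, 0.885)
t=6.760: state=(0.005, 0.097, 0.898)
compare at T: S=0.005, I=0.097, R=0.898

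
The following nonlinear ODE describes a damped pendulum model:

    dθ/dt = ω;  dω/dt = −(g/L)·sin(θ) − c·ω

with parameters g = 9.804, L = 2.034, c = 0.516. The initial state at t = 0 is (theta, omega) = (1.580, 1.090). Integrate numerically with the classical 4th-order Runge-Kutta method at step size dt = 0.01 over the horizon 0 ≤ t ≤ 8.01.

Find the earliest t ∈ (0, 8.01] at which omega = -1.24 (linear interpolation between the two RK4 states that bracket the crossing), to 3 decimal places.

t=0.000: state=(1.580, 1.090)
step 1 (dt=0.01): k1=(1.090, -5.382), k2=(1.063, -5.368), k3=(1.063, -5.368), k4=(1.036, -5.354); state += dt/6·(k1+2k2+2k3+k4)
t=0.010: state=(1.591, 1.036)
t=0.020: state=(1.601, 0.983)
t=0.030: state=(1.610, 0.930)
t=0.490: state=(1.521, -1.233)
next step: t=0.500: state=(1.509, -1.274) — omega has crossed -1.24
linear interpolation between t=0.490 (-1.23253) and t=0.500 (-1.27419) → t≈0.492

t = 0.492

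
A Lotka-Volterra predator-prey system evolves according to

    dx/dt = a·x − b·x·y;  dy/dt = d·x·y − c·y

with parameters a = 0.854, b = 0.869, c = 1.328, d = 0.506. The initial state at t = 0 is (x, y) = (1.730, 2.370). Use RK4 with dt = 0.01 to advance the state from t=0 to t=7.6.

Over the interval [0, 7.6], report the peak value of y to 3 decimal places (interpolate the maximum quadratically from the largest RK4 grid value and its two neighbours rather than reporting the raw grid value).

max y = 2.563

t=0.000: state=(1.730, 2.370)
step 1 (dt=0.01): k1=(-2.086, -1.073), k2=(-2.065, -1.083), k3=(-2.065, -1.083), k4=(-2.045, -1.092); state += dt/6·(k1+2k2+2k3+k4)
t=0.010: state=(1.709, 2.359)
t=0.020: state=(1.689, 2.348)
t=0.030: state=(1.669, 2.337)
continuing one RK4 step at a time; state shown every 25 steps (Δt=0.25):
t=0.250: state=(1.322, 2.058)
t=0.500: state=(1.086, 1.717)
t=0.750: state=(0.959, 1.401)
t=1.000: state=(0.903, 1.130)
t=1.250: state=(0.897, 0.908)
t=1.500: state=(0.930, 0.731)
t=1.750: state=(0.997, 0.592)
t=2.000: state=(1.099, 0.485)
t=2.250: state=(1.236, 0.403)
t=2.500: state=(1.412, 0.342)
t=2.750: state=(1.631, 0.297)
t=3.000: state=(1.899, 0.266)
t=3.250: state=(2.224, 0.248)
t=3.500: state=(2.611, 0.241)
t=3.750: state=(3.066, 0.248)
t=4.000: state=(3.590, 0.271)
t=4.250: state=(4.171, 0.317)
t=4.500: state=(4.780, 0.401)
t=4.750: state=(5.347, 0.546)
t=5.000: state=(5.736, 0.793)
t=5.250: state=(5.747, 1.182)
t=5.500: state=(5.208, 1.706)
t=5.750: state=(4.198, 2.226)
t=6.000: state=(3.084, 2.529)
t=6.250: state=(2.193, 2.525)
t=6.500: state=(1.604, 2.297)
t=6.750: state=(1.248, 1.970)
t=7.000: state=(1.045, 1.632)
t=7.250: state=(0.939, 1.326)
t=7.500: state=(0.897, 1.068)
t=7.600: state=(0.894, 0.979)
largest grid value and its neighbours: y(6.110)=2.56283, y(6.120)=2.56298, y(6.130)=2.56267
parabola through these three points peaks at t≈6.118 with y≈2.56299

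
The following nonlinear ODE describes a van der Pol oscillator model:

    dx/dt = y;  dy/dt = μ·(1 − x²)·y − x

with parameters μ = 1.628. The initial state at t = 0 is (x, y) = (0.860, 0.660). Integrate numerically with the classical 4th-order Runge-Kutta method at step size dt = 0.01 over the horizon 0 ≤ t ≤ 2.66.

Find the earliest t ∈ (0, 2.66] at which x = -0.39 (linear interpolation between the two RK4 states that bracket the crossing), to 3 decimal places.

t=0.000: state=(0.860, 0.660)
step 1 (dt=0.01): k1=(0.660, -0.580), k2=(0.657, -0.591), k3=(0.657, -0.591), k4=(0.654, -0.601); state += dt/6·(k1+2k2+2k3+k4)
t=0.010: state=(0.867, 0.654)
t=0.020: state=(0.873, 0.648)
t=0.030: state=(0.880, 0.642)
continuing one RK4 step at a time; state shown every 10 steps (Δt=0.1):
t=0.100: state=(0.923, 0.592)
t=0.200: state=(0.978, 0.505)
t=0.300: state=(1.023, 0.405)
t=0.400: state=(1.058, 0.296)
t=0.500: state=(1.082, 0.183)
t=0.600: state=(1.095, 0.070)
t=0.700: state=(1.097, -0.040)
t=0.800: state=(1.087, -0.146)
t=0.900: state=(1.068, -0.249)
t=1.000: state=(1.038, -0.349)
t=1.100: state=(0.998, -0.448)
t=1.200: state=(0.948, -0.550)
t=1.300: state=(0.888, -0.657)
t=1.400: state=(0.816, -0.774)
t=1.500: state=(0.732, -0.907)
t=1.600: state=(0.634, -1.060)
t=1.700: state=(0.519, -1.243)
t=1.800: state=(0.384, -1.462)
t=1.900: state=(0.225, -1.728)
t=2.000: state=(0.037, -2.041)
t=2.100: state=(-0.184, -2.391)
t=2.180: state=(-0.387, -2.670)
next step: t=2.190: state=(-0.414, -2.703) — x has crossed -0.39
linear interpolation between t=2.180 (-0.38677) and t=2.190 (-0.41363) → t≈2.181

t = 2.181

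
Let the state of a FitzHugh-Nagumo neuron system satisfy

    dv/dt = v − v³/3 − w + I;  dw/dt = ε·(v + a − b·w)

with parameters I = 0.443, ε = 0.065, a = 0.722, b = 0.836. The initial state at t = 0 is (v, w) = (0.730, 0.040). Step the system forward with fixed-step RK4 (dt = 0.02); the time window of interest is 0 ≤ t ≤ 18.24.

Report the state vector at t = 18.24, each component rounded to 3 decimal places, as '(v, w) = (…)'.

(v, w) = (-1.956, 0.939)

t=0.000: state=(0.730, 0.040)
step 1 (dt=0.02): k1=(1.003, 0.092), k2=(1.007, 0.093), k3=(1.007, 0.093), k4=(1.011, 0.093); state += dt/6·(k1+2k2+2k3+k4)
t=0.020: state=(0.750, 0.042)
t=0.040: state=(0.770, 0.044)
t=0.060: state=(0.791, 0.046)
continuing one RK4 step at a time; state shown every 50 steps (Δt=1):
t=1.000: state=(1.611, 0.161)
t=2.000: state=(1.794, 0.308)
t=3.000: state=(1.757, 0.450)
t=4.000: state=(1.694, 0.581)
t=5.000: state=(1.628, 0.701)
t=6.000: state=(1.558, 0.811)
t=7.000: state=(1.486, 0.910)
t=8.000: state=(1.409, 0.999)
t=9.000: state=(1.326, 1.078)
t=10.000: state=(1.235, 1.148)
t=11.000: state=(1.129, 1.208)
t=12.000: state=(0.999, 1.257)
t=13.000: state=(0.823, 1.294)
t=14.000: state=(0.538, 1.315)
t=15.000: state=(-0.070, 1.309)
t=16.000: state=(-1.380, 1.242)
t=17.000: state=(-1.967, 1.109)
t=18.000: state=(-1.966, 0.971)
t=18.240: state=(-1.956, 0.939)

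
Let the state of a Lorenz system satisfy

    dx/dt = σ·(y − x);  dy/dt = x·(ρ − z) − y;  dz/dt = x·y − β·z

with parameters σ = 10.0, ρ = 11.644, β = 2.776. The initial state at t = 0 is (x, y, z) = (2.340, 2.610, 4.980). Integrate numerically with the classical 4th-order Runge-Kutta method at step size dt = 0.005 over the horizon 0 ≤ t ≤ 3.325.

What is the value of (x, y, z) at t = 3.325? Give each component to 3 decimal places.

t=0.000: state=(2.340, 2.610, 4.980)
step 1 (dt=0.005): k1=(2.700, 12.984, -7.717), k2=(2.957, 13.042, -7.570), k3=(2.952, 13.045, -7.569), k4=(3.205, 13.106, -7.420); state += dt/6·(k1+2k2+2k3+k4)
t=0.005: state=(2.355, 2.675, 4.942)
t=0.010: state=(2.372, 2.741, 4.906)
t=0.015: state=(2.392, 2.808, 4.871)
continuing one RK4 step at a time; state shown every 40 steps (Δt=0.2):
t=0.200: state=(4.427, 6.129, 5.128)
t=0.400: state=(8.030, 9.128, 11.308)
t=0.600: state=(6.355, 4.221, 14.534)
t=0.800: state=(3.264, 2.582, 10.378)
t=1.000: state=(3.241, 3.774, 7.410)
t=1.200: state=(5.133, 6.407, 7.585)
t=1.400: state=(7.216, 7.551, 11.713)
t=1.600: state=(5.867, 4.611, 13.006)
t=1.800: state=(4.059, 3.681, 10.283)
t=2.000: state=(4.286, 4.816, 8.499)
t=2.200: state=(5.778, 6.573, 9.423)
t=2.400: state=(6.537, 6.331, 11.951)
t=2.600: state=(5.341, 4.637, 11.779)
t=2.800: state=(4.524, 4.468, 9.996)
t=3.000: state=(5.013, 5.486, 9.333)
t=3.200: state=(5.966, 6.300, 10.507)
t=3.325: state=(6.119, 6.014, 11.418)

(x, y, z) = (6.119, 6.014, 11.418)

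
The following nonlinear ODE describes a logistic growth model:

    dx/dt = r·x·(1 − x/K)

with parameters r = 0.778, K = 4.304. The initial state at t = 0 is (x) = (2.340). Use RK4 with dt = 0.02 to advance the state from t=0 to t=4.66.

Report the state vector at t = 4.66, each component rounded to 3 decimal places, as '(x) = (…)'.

(x) = (4.210)

t=0.000: state=(2.340)
step 1 (dt=0.02): k1=(0.831), k2=(0.830), k3=(0.830), k4=(0.830); state += dt/6·(k1+2k2+2k3+k4)
t=0.020: state=(2.357)
t=0.040: state=(2.373)
t=0.060: state=(2.390)
continuing one RK4 step at a time; state shown every 10 steps (Δt=0.2):
t=0.200: state=(2.505)
t=0.400: state=(2.665)
t=0.600: state=(2.820)
t=0.800: state=(2.967)
t=1.000: state=(3.106)
t=1.200: state=(3.236)
t=1.400: state=(3.356)
t=1.600: state=(3.466)
t=1.800: state=(3.566)
t=2.000: state=(3.657)
t=2.200: state=(3.738)
t=2.400: state=(3.810)
t=2.600: state=(3.874)
t=2.800: state=(3.930)
t=3.000: state=(3.980)
t=3.200: state=(4.024)
t=3.400: state=(4.062)
t=3.600: state=(4.095)
t=3.800: state=(4.124)
t=4.000: state=(4.149)
t=4.200: state=(4.171)
t=4.400: state=(4.189)
t=4.600: state=(4.205)
t=4.660: state=(4.210)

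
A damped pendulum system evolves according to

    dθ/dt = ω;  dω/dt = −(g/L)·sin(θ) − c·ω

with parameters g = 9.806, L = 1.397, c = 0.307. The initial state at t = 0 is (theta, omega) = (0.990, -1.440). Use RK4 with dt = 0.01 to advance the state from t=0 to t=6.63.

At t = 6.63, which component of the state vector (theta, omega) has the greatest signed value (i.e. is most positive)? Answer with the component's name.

t=0.000: state=(0.990, -1.440)
step 1 (dt=0.01): k1=(-1.440, -5.426), k2=(-1.467, -5.390), k3=(-1.467, -5.390), k4=(-1.494, -5.353); state += dt/6·(k1+2k2+2k3+k4)
t=0.010: state=(0.975, -1.494)
t=0.020: state=(0.960, -1.547)
t=0.030: state=(0.944, -1.599)
continuing one RK4 step at a time; state shown every 25 steps (Δt=0.25):
t=0.250: state=(0.485, -2.480)
t=0.500: state=(-0.168, -2.554)
t=0.750: state=(-0.707, -1.624)
t=1.000: state=(-0.942, -0.232)
t=1.250: state=(-0.826, 1.119)
t=1.500: state=(-0.418, 2.037)
t=1.750: state=(0.122, 2.130)
t=2.000: state=(0.574, 1.372)
t=2.250: state=(0.772, 0.184)
t=2.500: state=(0.669, -0.973)
t=2.750: state=(0.320, -1.719)
t=3.000: state=(-0.129, -1.747)
t=3.250: state=(-0.494, -1.077)
t=3.500: state=(-0.639, -0.060)
t=3.750: state=(-0.529, 0.902)
t=4.000: state=(-0.221, 1.467)
t=4.250: state=(0.152, 1.411)
t=4.500: state=(0.437, 0.794)
t=4.750: state=(0.528, -0.076)
t=5.000: state=(0.407, -0.854)
t=5.250: state=(0.133, -1.251)
t=5.500: state=(-0.174, -1.116)
t=5.750: state=(-0.388, -0.545)
t=6.000: state=(-0.432, 0.193)
t=6.250: state=(-0.302, 0.804)
t=6.500: state=(-0.061, 1.054)
t=6.630: state=(0.075, 1.006)
compare at T: theta=0.075, omega=1.006

largest component: omega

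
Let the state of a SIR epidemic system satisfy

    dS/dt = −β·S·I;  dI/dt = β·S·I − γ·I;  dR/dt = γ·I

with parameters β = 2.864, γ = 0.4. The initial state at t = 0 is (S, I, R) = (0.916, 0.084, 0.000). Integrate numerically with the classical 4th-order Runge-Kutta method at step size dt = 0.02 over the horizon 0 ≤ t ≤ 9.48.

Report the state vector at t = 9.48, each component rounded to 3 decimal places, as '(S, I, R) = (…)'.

(S, I, R) = (0.001, 0.036, 0.963)

t=0.000: state=(0.916, 0.084, 0.000)
step 1 (dt=0.02): k1=(-0.220, 0.187, 0.034), k2=(-0.225, 0.190, 0.034), k3=(-0.225, 0.190, 0.034), k4=(-0.229, 0.194, 0.035); state += dt/6·(k1+2k2+2k3+k4)
t=0.020: state=(0.912, 0.088, 0.001)
t=0.040: state=(0.907, 0.092, 0.001)
t=0.060: state=(0.902, 0.096, 0.002)
continuing one RK4 step at a time; state shown every 25 steps (Δt=0.5):
t=0.500: state=(0.741, 0.229, 0.030)
t=1.000: state=(0.458, 0.445, 0.097)
t=1.500: state=(0.216, 0.582, 0.202)
t=2.000: state=(0.092, 0.587, 0.321)
t=2.500: state=(0.041, 0.526, 0.433)
t=3.000: state=(0.021, 0.449, 0.530)
t=3.500: state=(0.011, 0.376, 0.613)
t=4.000: state=(0.007, 0.312, 0.681)
t=4.500: state=(0.005, 0.257, 0.738)
t=5.000: state=(0.003, 0.212, 0.785)
t=5.500: state=(0.003, 0.174, 0.823)
t=6.000: state=(0.002, 0.143, 0.855)
t=6.500: state=(0.002, 0.117, 0.881)
t=7.000: state=(0.001, 0.096, 0.902)
t=7.500: state=(0.001, 0.079, 0.920)
t=8.000: state=(0.001, 0.065, 0.934)
t=8.500: state=(0.001, 0.053, 0.946)
t=9.000: state=(0.001, 0.044, 0.955)
t=9.480: state=(0.001, 0.036, 0.963)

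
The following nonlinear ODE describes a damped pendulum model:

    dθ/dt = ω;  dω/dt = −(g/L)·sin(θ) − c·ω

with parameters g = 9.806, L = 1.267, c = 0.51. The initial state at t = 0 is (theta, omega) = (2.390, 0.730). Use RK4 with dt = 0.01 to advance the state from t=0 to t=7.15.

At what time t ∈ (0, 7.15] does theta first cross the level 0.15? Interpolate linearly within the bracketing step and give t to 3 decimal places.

t = 1.072

t=0.000: state=(2.390, 0.730)
step 1 (dt=0.01): k1=(0.730, -5.657), k2=(0.702, -5.622), k3=(0.702, -5.623), k4=(0.674, -5.588); state += dt/6·(k1+2k2+2k3+k4)
t=0.010: state=(2.397, 0.674)
t=0.020: state=(2.403, 0.618)
t=0.030: state=(2.409, 0.563)
continuing one RK4 step at a time; state shown every 25 steps (Δt=0.25):
t=0.250: state=(2.409, -0.549)
t=0.500: state=(2.113, -1.851)
t=0.750: state=(1.463, -3.362)
t=1.000: state=(0.468, -4.403)
t=1.070: state=(0.158, -4.412)
next step: t=1.080: state=(0.114, -4.400) — theta has crossed 0.15
linear interpolation between t=1.070 (0.15833) and t=1.080 (0.11426) → t≈1.072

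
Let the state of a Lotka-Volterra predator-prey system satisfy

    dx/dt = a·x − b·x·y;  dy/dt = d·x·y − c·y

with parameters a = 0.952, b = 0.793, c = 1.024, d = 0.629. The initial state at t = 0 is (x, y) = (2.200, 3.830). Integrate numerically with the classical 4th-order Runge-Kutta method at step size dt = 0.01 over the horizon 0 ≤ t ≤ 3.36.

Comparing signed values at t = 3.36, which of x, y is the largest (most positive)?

largest component: x

t=0.000: state=(2.200, 3.830)
step 1 (dt=0.01): k1=(-4.587, 1.378), k2=(-4.551, 1.325), k3=(-4.551, 1.325), k4=(-4.515, 1.273); state += dt/6·(k1+2k2+2k3+k4)
t=0.010: state=(2.154, 3.843)
t=0.020: state=(2.110, 3.855)
t=0.030: state=(2.066, 3.867)
continuing one RK4 step at a time; state shown every 20 steps (Δt=0.2):
t=0.200: state=(1.434, 3.910)
t=0.400: state=(0.946, 3.691)
t=0.600: state=(0.656, 3.321)
t=0.800: state=(0.484, 2.904)
t=1.000: state=(0.382, 2.497)
t=1.200: state=(0.320, 2.126)
t=1.400: state=(0.284, 1.799)
t=1.600: state=(0.264, 1.517)
t=1.800: state=(0.256, 1.277)
t=2.000: state=(0.257, 1.075)
t=2.200: state=(0.266, 0.905)
t=2.400: state=(0.282, 0.763)
t=2.600: state=(0.305, 0.645)
t=2.800: state=(0.336, 0.547)
t=3.000: state=(0.375, 0.466)
t=3.200: state=(0.424, 0.400)
t=3.360: state=(0.471, 0.355)
compare at T: x=0.471, y=0.355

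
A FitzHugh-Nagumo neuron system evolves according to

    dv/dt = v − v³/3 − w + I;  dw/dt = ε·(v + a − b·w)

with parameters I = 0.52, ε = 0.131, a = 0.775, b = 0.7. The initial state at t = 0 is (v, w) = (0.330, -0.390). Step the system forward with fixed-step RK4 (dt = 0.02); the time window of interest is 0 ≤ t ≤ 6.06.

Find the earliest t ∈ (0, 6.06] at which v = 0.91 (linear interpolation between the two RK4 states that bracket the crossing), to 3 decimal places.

t=0.000: state=(0.330, -0.390)
step 1 (dt=0.02): k1=(1.228, 0.181), k2=(1.237, 0.182), k3=(1.237, 0.182), k4=(1.246, 0.183); state += dt/6·(k1+2k2+2k3+k4)
t=0.020: state=(0.355, -0.386)
t=0.040: state=(0.380, -0.383)
t=0.060: state=(0.405, -0.379)
continuing one RK4 step at a time; state shown every 10 steps (Δt=0.2):
t=0.200: state=(0.593, -0.351)
t=0.400: state=(0.882, -0.305)
next step: t=0.420: state=(0.912, -0.300) — v has crossed 0.91
linear interpolation between t=0.400 (0.88230) and t=0.420 (0.91188) → t≈0.419

t = 0.419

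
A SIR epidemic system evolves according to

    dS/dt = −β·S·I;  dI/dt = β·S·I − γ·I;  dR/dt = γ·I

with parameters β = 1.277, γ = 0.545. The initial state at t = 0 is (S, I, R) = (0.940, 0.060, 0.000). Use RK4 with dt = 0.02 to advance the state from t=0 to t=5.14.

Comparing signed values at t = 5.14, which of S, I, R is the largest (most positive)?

largest component: R

t=0.000: state=(0.940, 0.060, 0.000)
step 1 (dt=0.02): k1=(-0.072, 0.039, 0.033), k2=(-0.072, 0.040, 0.033), k3=(-0.072, 0.040, 0.033), k4=(-0.073, 0.040, 0.033); state += dt/6·(k1+2k2+2k3+k4)
t=0.020: state=(0.939, 0.061, 0.001)
t=0.040: state=(0.937, 0.062, 0.001)
t=0.060: state=(0.936, 0.062, 0.002)
continuing one RK4 step at a time; state shown every 10 steps (Δt=0.2):
t=0.200: state=(0.925, 0.068, 0.007)
t=0.400: state=(0.908, 0.077, 0.015)
t=0.600: state=(0.889, 0.087, 0.024)
t=0.800: state=(0.868, 0.098, 0.034)
t=1.000: state=(0.845, 0.109, 0.045)
t=1.200: state=(0.821, 0.121, 0.058)
t=1.400: state=(0.795, 0.134, 0.072)
t=1.600: state=(0.767, 0.146, 0.087)
t=1.800: state=(0.737, 0.159, 0.104)
t=2.000: state=(0.707, 0.171, 0.122)
t=2.200: state=(0.676, 0.183, 0.141)
t=2.400: state=(0.644, 0.195, 0.162)
t=2.600: state=(0.612, 0.205, 0.183)
t=2.800: state=(0.580, 0.214, 0.206)
t=3.000: state=(0.548, 0.222, 0.230)
t=3.200: state=(0.518, 0.228, 0.254)
t=3.400: state=(0.488, 0.232, 0.280)
t=3.600: state=(0.460, 0.235, 0.305)
t=3.800: state=(0.433, 0.236, 0.331)
t=4.000: state=(0.408, 0.236, 0.356)
t=4.200: state=(0.384, 0.234, 0.382)
t=4.400: state=(0.362, 0.231, 0.407)
t=4.600: state=(0.341, 0.226, 0.432)
t=4.800: state=(0.322, 0.221, 0.457)
t=5.000: state=(0.305, 0.215, 0.480)
t=5.140: state=(0.294, 0.210, 0.497)
compare at T: S=0.294, I=0.210, R=0.497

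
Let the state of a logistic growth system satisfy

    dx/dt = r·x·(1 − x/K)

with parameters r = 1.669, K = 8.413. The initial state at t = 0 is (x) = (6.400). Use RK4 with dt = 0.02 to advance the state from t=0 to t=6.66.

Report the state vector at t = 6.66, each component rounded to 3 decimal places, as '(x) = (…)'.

t=0.000: state=(6.400)
step 1 (dt=0.02): k1=(2.556), k2=(2.533), k3=(2.534), k4=(2.511); state += dt/6·(k1+2k2+2k3+k4)
t=0.020: state=(6.451)
t=0.040: state=(6.500)
t=0.060: state=(6.549)
continuing one RK4 step at a time; state shown every 25 steps (Δt=0.5):
t=0.500: state=(7.402)
t=1.000: state=(7.942)
t=1.500: state=(8.202)
t=2.000: state=(8.320)
t=2.500: state=(8.372)
t=3.000: state=(8.395)
t=3.500: state=(8.405)
t=4.000: state=(8.410)
t=4.500: state=(8.412)
t=5.000: state=(8.412)
t=5.500: state=(8.413)
t=6.000: state=(8.413)
t=6.500: state=(8.413)
t=6.660: state=(8.413)

(x) = (8.413)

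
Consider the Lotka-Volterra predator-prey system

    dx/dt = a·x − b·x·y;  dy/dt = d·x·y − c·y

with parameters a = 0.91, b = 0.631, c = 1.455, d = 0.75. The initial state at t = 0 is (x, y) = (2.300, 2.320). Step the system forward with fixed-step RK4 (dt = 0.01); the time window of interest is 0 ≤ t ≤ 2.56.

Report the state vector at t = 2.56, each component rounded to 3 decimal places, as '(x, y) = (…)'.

(x, y) = (1.431, 0.912)

t=0.000: state=(2.300, 2.320)
step 1 (dt=0.01): k1=(-1.274, 0.626), k2=(-1.275, 0.616), k3=(-1.275, 0.616), k4=(-1.276, 0.606); state += dt/6·(k1+2k2+2k3+k4)
t=0.010: state=(2.287, 2.326)
t=0.020: state=(2.274, 2.332)
t=0.030: state=(2.262, 2.338)
continuing one RK4 step at a time; state shown every 10 steps (Δt=0.1):
t=0.100: state=(2.172, 2.372)
t=0.200: state=(2.046, 2.402)
t=0.300: state=(1.925, 2.411)
t=0.400: state=(1.812, 2.397)
t=0.500: state=(1.707, 2.365)
t=0.600: state=(1.613, 2.316)
t=0.700: state=(1.529, 2.253)
t=0.800: state=(1.457, 2.178)
t=0.900: state=(1.394, 2.096)
t=1.000: state=(1.341, 2.007)
t=1.100: state=(1.298, 1.916)
t=1.200: state=(1.264, 1.824)
t=1.300: state=(1.237, 1.732)
t=1.400: state=(1.218, 1.641)
t=1.500: state=(1.206, 1.554)
t=1.600: state=(1.201, 1.471)
t=1.700: state=(1.202, 1.391)
t=1.800: state=(1.209, 1.317)
t=1.900: state=(1.221, 1.247)
t=2.000: state=(1.239, 1.182)
t=2.100: state=(1.262, 1.123)
t=2.200: state=(1.290, 1.068)
t=2.300: state=(1.322, 1.018)
t=2.400: state=(1.360, 0.974)
t=2.500: state=(1.403, 0.934)
t=2.560: state=(1.431, 0.912)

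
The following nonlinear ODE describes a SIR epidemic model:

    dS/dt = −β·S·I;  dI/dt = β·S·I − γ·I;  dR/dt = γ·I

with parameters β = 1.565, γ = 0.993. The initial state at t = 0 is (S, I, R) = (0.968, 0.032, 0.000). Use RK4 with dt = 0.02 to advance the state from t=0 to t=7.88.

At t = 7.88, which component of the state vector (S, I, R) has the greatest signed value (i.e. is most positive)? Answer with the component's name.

largest component: R

t=0.000: state=(0.968, 0.032, 0.000)
step 1 (dt=0.02): k1=(-0.048, 0.017, 0.032), k2=(-0.049, 0.017, 0.032), k3=(-0.049, 0.017, 0.032), k4=(-0.049, 0.017, 0.032); state += dt/6·(k1+2k2+2k3+k4)
t=0.020: state=(0.967, 0.032, 0.001)
t=0.040: state=(0.966, 0.033, 0.001)
t=0.060: state=(0.965, 0.033, 0.002)
continuing one RK4 step at a time; state shown every 25 steps (Δt=0.5):
t=0.500: state=(0.941, 0.041, 0.018)
t=1.000: state=(0.907, 0.052, 0.041)
t=1.500: state=(0.868, 0.063, 0.069)
t=2.000: state=(0.822, 0.074, 0.104)
t=2.500: state=(0.773, 0.084, 0.143)
t=3.000: state=(0.721, 0.092, 0.187)
t=3.500: state=(0.670, 0.097, 0.234)
t=4.000: state=(0.621, 0.097, 0.282)
t=4.500: state=(0.576, 0.095, 0.330)
t=5.000: state=(0.536, 0.089, 0.376)
t=5.500: state=(0.501, 0.081, 0.418)
t=6.000: state=(0.472, 0.072, 0.456)
t=6.500: state=(0.448, 0.063, 0.489)
t=7.000: state=(0.428, 0.054, 0.518)
t=7.500: state=(0.411, 0.046, 0.543)
t=7.880: state=(0.401, 0.040, 0.559)
compare at T: S=0.401, I=0.040, R=0.559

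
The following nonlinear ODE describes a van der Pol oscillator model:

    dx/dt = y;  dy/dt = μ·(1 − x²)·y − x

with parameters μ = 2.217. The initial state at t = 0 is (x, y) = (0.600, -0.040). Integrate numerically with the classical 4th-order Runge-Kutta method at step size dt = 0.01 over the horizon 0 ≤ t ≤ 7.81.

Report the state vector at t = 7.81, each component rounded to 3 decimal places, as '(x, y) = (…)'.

t=0.000: state=(0.600, -0.040)
step 1 (dt=0.01): k1=(-0.040, -0.657), k2=(-0.043, -0.661), k3=(-0.043, -0.661), k4=(-0.047, -0.666); state += dt/6·(k1+2k2+2k3+k4)
t=0.010: state=(0.600, -0.047)
t=0.020: state=(0.599, -0.053)
t=0.030: state=(0.599, -0.060)
continuing one RK4 step at a time; state shown every 50 steps (Δt=0.5):
t=0.500: state=(0.476, -0.514)
t=1.000: state=(-0.024, -1.678)
t=1.500: state=(-1.277, -2.618)
t=2.000: state=(-1.830, -0.022)
t=2.500: state=(-1.718, 0.341)
t=3.000: state=(-1.522, 0.444)
t=3.500: state=(-1.264, 0.604)
t=4.000: state=(-0.879, 1.011)
t=4.500: state=(-0.078, 2.556)
t=5.000: state=(1.668, 2.611)
t=5.500: state=(2.009, -0.170)
t=6.000: state=(1.874, -0.316)
t=6.500: state=(1.702, -0.373)
t=7.000: state=(1.496, -0.460)
t=7.500: state=(1.228, -0.634)
t=7.810: state=(1.001, -0.857)

(x, y) = (1.001, -0.857)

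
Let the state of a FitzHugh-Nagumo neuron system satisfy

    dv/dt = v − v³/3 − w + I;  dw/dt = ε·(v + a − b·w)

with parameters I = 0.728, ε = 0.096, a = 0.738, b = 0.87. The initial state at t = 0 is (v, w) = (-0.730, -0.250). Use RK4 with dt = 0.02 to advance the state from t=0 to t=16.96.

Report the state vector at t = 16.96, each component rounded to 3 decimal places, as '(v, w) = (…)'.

(v, w) = (-0.262, 1.529)

t=0.000: state=(-0.730, -0.250)
step 1 (dt=0.02): k1=(0.378, 0.022), k2=(0.379, 0.022), k3=(0.379, 0.022), k4=(0.381, 0.022); state += dt/6·(k1+2k2+2k3+k4)
t=0.020: state=(-0.722, -0.250)
t=0.040: state=(-0.715, -0.249)
t=0.060: state=(-0.707, -0.249)
continuing one RK4 step at a time; state shown every 50 steps (Δt=1):
t=1.000: state=(-0.219, -0.208)
t=2.000: state=(0.904, -0.098)
t=3.000: state=(1.875, 0.117)
t=4.000: state=(1.919, 0.353)
t=5.000: state=(1.843, 0.566)
t=6.000: state=(1.760, 0.755)
t=7.000: state=(1.676, 0.920)
t=8.000: state=(1.590, 1.065)
t=9.000: state=(1.502, 1.190)
t=10.000: state=(1.411, 1.297)
t=11.000: state=(1.314, 1.386)
t=12.000: state=(1.209, 1.459)
t=13.000: state=(1.089, 1.516)
t=14.000: state=(0.944, 1.556)
t=15.000: state=(0.746, 1.578)
t=16.000: state=(0.417, 1.574)
t=16.960: state=(-0.262, 1.529)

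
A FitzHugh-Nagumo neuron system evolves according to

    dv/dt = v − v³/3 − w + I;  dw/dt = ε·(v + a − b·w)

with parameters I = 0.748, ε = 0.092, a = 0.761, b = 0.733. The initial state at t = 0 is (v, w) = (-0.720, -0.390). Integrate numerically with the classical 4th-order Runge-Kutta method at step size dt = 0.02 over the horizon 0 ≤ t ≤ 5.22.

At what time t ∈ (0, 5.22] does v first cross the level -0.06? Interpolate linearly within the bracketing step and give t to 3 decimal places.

t=0.000: state=(-0.720, -0.390)
step 1 (dt=0.02): k1=(0.542, 0.030), k2=(0.545, 0.031), k3=(0.545, 0.031), k4=(0.547, 0.031); state += dt/6·(k1+2k2+2k3+k4)
t=0.020: state=(-0.709, -0.389)
t=0.040: state=(-0.698, -0.389)
t=0.060: state=(-0.687, -0.388)
continuing one RK4 step at a time; state shown every 10 steps (Δt=0.2):
t=0.200: state=(-0.606, -0.383)
t=0.400: state=(-0.479, -0.374)
t=0.600: state=(-0.332, -0.362)
t=0.800: state=(-0.160, -0.348)
t=0.900: state=(-0.062, -0.340)
next step: t=0.920: state=(-0.041, -0.338) — v has crossed -0.06
linear interpolation between t=0.900 (-0.06214) and t=0.920 (-0.04144) → t≈0.902

t = 0.902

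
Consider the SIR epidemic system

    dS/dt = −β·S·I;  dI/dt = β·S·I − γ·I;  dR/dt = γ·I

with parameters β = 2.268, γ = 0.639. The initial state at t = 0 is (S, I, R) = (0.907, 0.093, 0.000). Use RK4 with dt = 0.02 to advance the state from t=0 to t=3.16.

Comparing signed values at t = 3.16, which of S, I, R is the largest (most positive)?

t=0.000: state=(0.907, 0.093, 0.000)
step 1 (dt=0.02): k1=(-0.191, 0.132, 0.059), k2=(-0.194, 0.133, 0.060), k3=(-0.194, 0.133, 0.060), k4=(-0.196, 0.135, 0.061); state += dt/6·(k1+2k2+2k3+k4)
t=0.020: state=(0.903, 0.096, 0.001)
t=0.040: state=(0.899, 0.098, 0.002)
t=0.060: state=(0.895, 0.101, 0.004)
continuing one RK4 step at a time; state shown every 10 steps (Δt=0.2):
t=0.200: state=(0.864, 0.122, 0.014)
t=0.400: state=(0.811, 0.157, 0.032)
t=0.600: state=(0.748, 0.197, 0.054)
t=0.800: state=(0.678, 0.240, 0.082)
t=1.000: state=(0.602, 0.283, 0.116)
t=1.200: state=(0.525, 0.321, 0.154)
t=1.400: state=(0.450, 0.352, 0.197)
t=1.600: state=(0.382, 0.374, 0.244)
t=1.800: state=(0.321, 0.386, 0.293)
t=2.000: state=(0.269, 0.389, 0.342)
t=2.200: state=(0.226, 0.382, 0.392)
t=2.400: state=(0.191, 0.370, 0.440)
t=2.600: state=(0.162, 0.352, 0.486)
t=2.800: state=(0.138, 0.332, 0.530)
t=3.000: state=(0.120, 0.310, 0.571)
t=3.160: state=(0.107, 0.291, 0.601)
compare at T: S=0.107, I=0.291, R=0.601

largest component: R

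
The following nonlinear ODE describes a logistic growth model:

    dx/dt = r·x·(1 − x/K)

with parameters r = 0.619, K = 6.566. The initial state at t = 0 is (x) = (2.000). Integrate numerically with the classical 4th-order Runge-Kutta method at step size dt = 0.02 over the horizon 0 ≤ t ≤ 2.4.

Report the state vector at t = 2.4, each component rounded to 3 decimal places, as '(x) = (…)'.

(x) = (4.329)

t=0.000: state=(2.000)
step 1 (dt=0.02): k1=(0.861), k2=(0.863), k3=(0.863), k4=(0.865); state += dt/6·(k1+2k2+2k3+k4)
t=0.020: state=(2.017)
t=0.040: state=(2.035)
t=0.060: state=(2.052)
continuing one RK4 step at a time; state shown every 5 steps (Δt=0.1):
t=0.100: state=(2.087)
t=0.200: state=(2.176)
t=0.300: state=(2.267)
t=0.400: state=(2.360)
t=0.500: state=(2.454)
t=0.600: state=(2.550)
t=0.700: state=(2.647)
t=0.800: state=(2.746)
t=0.900: state=(2.845)
t=1.000: state=(2.945)
t=1.100: state=(3.046)
t=1.200: state=(3.147)
t=1.300: state=(3.249)
t=1.400: state=(3.350)
t=1.500: state=(3.452)
t=1.600: state=(3.553)
t=1.700: state=(3.654)
t=1.800: state=(3.754)
t=1.900: state=(3.853)
t=2.000: state=(3.951)
t=2.100: state=(4.047)
t=2.200: state=(4.143)
t=2.300: state=(4.237)
t=2.400: state=(4.329)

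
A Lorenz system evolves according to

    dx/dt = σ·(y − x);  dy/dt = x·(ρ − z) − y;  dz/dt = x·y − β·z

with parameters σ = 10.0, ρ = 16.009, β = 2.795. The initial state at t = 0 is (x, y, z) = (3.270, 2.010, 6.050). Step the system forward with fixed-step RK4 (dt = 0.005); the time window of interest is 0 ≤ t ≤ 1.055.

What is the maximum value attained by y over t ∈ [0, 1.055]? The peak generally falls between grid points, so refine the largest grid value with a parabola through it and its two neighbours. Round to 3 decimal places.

max y = 12.735

t=0.000: state=(3.270, 2.010, 6.050)
step 1 (dt=0.005): k1=(-12.600, 30.556, -10.337), k2=(-11.521, 30.250, -10.081), k3=(-11.556, 30.275, -10.079), k4=(-10.508, 29.991, -9.826); state += dt/6·(k1+2k2+2k3+k4)
t=0.005: state=(3.212, 2.161, 6.000)
t=0.010: state=(3.165, 2.310, 5.952)
t=0.015: state=(3.127, 2.457, 5.906)
continuing one RK4 step at a time; state shown every 10 steps (Δt=0.05):
t=0.050: state=(3.085, 3.455, 5.660)
t=0.100: state=(3.544, 4.951, 5.567)
t=0.150: state=(4.461, 6.704, 5.928)
t=0.200: state=(5.773, 8.758, 7.007)
t=0.250: state=(7.407, 10.892, 9.138)
t=0.300: state=(9.147, 12.465, 12.523)
t=0.350: state=(10.526, 12.502, 16.739)
t=0.400: state=(10.931, 10.456, 20.428)
t=0.450: state=(10.050, 7.127, 22.118)
t=0.500: state=(8.221, 4.088, 21.604)
t=0.550: state=(6.155, 2.211, 19.811)
t=0.600: state=(4.401, 1.394, 17.652)
t=0.650: state=(3.165, 1.210, 15.571)
t=0.700: state=(2.415, 1.333, 13.700)
t=0.750: state=(2.044, 1.604, 12.063)
t=0.800: state=(1.947, 1.976, 10.654)
t=0.850: state=(2.057, 2.458, 9.470)
t=0.900: state=(2.344, 3.090, 8.518)
t=0.950: state=(2.807, 3.923, 7.827)
t=1.000: state=(3.469, 5.012, 7.460)
t=1.050: state=(4.361, 6.395, 7.530)
t=1.055: state=(4.464, 6.549, 7.567)
largest grid value and its neighbours: y(0.320)=12.71753, y(0.325)=12.73414, y(0.330)=12.73049
parabola through these three points peaks at t≈0.327 with y≈12.73517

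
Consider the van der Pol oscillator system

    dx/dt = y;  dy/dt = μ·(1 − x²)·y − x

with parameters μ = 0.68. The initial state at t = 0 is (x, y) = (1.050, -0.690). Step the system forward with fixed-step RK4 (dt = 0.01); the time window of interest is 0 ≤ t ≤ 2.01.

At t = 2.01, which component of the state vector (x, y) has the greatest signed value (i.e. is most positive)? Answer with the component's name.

largest component: y

t=0.000: state=(1.050, -0.690)
step 1 (dt=0.01): k1=(-0.690, -1.002), k2=(-0.695, -1.002), k3=(-0.695, -1.002), k4=(-0.700, -1.001); state += dt/6·(k1+2k2+2k3+k4)
t=0.010: state=(1.043, -0.700)
t=0.020: state=(1.036, -0.710)
t=0.030: state=(1.029, -0.720)
continuing one RK4 step at a time; state shown every 10 steps (Δt=0.1):
t=0.100: state=(0.976, -0.790)
t=0.200: state=(0.892, -0.891)
t=0.300: state=(0.798, -0.994)
t=0.400: state=(0.693, -1.100)
t=0.500: state=(0.578, -1.210)
t=0.600: state=(0.451, -1.325)
t=0.700: state=(0.313, -1.443)
t=0.800: state=(0.162, -1.564)
t=0.900: state=(-0.000, -1.681)
t=1.000: state=(-0.174, -1.790)
t=1.100: state=(-0.357, -1.879)
t=1.200: state=(-0.548, -1.936)
t=1.300: state=(-0.743, -1.949)
t=1.400: state=(-0.936, -1.903)
t=1.500: state=(-1.122, -1.792)
t=1.600: state=(-1.293, -1.618)
t=1.700: state=(-1.443, -1.391)
t=1.800: state=(-1.570, -1.131)
t=1.900: state=(-1.669, -0.859)
t=2.000: state=(-1.742, -0.594)
t=2.010: state=(-1.748, -0.569)
compare at T: x=-1.748, y=-0.569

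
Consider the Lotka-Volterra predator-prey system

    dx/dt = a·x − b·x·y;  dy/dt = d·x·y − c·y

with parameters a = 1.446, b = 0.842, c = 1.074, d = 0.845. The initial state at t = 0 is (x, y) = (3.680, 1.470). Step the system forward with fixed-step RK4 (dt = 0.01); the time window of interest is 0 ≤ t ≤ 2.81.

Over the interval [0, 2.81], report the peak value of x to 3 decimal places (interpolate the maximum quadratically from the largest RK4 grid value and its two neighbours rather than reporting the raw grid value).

t=0.000: state=(3.680, 1.470)
step 1 (dt=0.01): k1=(0.766, 2.992), k2=(0.721, 3.028), k3=(0.720, 3.028), k4=(0.674, 3.063); state += dt/6·(k1+2k2+2k3+k4)
t=0.010: state=(3.687, 1.500)
t=0.020: state=(3.693, 1.531)
t=0.030: state=(3.699, 1.563)
continuing one RK4 step at a time; state shown every 10 steps (Δt=0.1):
t=0.100: state=(3.707, 1.805)
t=0.200: state=(3.619, 2.211)
t=0.300: state=(3.405, 2.675)
t=0.400: state=(3.078, 3.162)
t=0.500: state=(2.672, 3.622)
t=0.600: state=(2.238, 4.003)
t=0.700: state=(1.824, 4.268)
t=0.800: state=(1.462, 4.402)
t=0.900: state=(1.165, 4.416)
t=1.000: state=(0.931, 4.331)
t=1.100: state=(0.751, 4.175)
t=1.200: state=(0.616, 3.972)
t=1.300: state=(0.514, 3.742)
t=1.400: state=(0.438, 3.498)
t=1.500: state=(0.381, 3.252)
t=1.600: state=(0.338, 3.011)
t=1.700: state=(0.307, 2.779)
t=1.800: state=(0.283, 2.559)
t=1.900: state=(0.266, 2.352)
t=2.000: state=(0.254, 2.159)
t=2.100: state=(0.247, 1.981)
t=2.200: state=(0.243, 1.816)
t=2.300: state=(0.243, 1.665)
t=2.400: state=(0.245, 1.527)
t=2.500: state=(0.250, 1.400)
t=2.600: state=(0.258, 1.285)
t=2.700: state=(0.269, 1.180)
t=2.800: state=(0.283, 1.085)
t=2.810: state=(0.284, 1.076)
largest grid value and its neighbours: x(0.070)=3.70979, x(0.080)=3.70987, x(0.090)=3.70884
parabola through these three points peaks at t≈0.076 with x≈3.70997

max x = 3.710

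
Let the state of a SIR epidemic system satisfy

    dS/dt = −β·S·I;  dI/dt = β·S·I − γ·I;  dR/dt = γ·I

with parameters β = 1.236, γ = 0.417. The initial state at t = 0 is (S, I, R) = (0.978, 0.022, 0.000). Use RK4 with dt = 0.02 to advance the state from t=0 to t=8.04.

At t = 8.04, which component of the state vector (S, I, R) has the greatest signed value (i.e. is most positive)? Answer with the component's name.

t=0.000: state=(0.978, 0.022, 0.000)
step 1 (dt=0.02): k1=(-0.027, 0.017, 0.009), k2=(-0.027, 0.018, 0.009), k3=(-0.027, 0.018, 0.009), k4=(-0.027, 0.018, 0.009); state += dt/6·(k1+2k2+2k3+k4)
t=0.020: state=(0.977, 0.022, 0.000)
t=0.040: state=(0.977, 0.023, 0.000)
t=0.060: state=(0.976, 0.023, 0.001)
continuing one RK4 step at a time; state shown every 25 steps (Δt=0.5):
t=0.500: state=(0.962, 0.033, 0.006)
t=1.000: state=(0.939, 0.048, 0.014)
t=1.500: state=(0.906, 0.068, 0.026)
t=2.000: state=(0.861, 0.096, 0.043)
t=2.500: state=(0.804, 0.130, 0.066)
t=3.000: state=(0.733, 0.170, 0.097)
t=3.500: state=(0.651, 0.212, 0.137)
t=4.000: state=(0.564, 0.250, 0.185)
t=4.500: state=(0.479, 0.280, 0.241)
t=5.000: state=(0.400, 0.298, 0.301)
t=5.500: state=(0.332, 0.304, 0.364)
t=6.000: state=(0.276, 0.297, 0.427)
t=6.500: state=(0.230, 0.282, 0.488)
t=7.000: state=(0.195, 0.261, 0.544)
t=7.500: state=(0.167, 0.237, 0.596)
t=8.000: state=(0.145, 0.212, 0.643)
t=8.040: state=(0.144, 0.210, 0.647)
compare at T: S=0.144, I=0.210, R=0.647

largest component: R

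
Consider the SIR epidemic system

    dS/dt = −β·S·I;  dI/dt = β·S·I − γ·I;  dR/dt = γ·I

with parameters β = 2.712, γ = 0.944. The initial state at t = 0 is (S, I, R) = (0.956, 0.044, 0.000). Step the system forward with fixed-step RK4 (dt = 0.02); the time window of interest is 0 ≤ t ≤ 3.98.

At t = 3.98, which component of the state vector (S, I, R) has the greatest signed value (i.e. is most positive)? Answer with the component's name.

largest component: R

t=0.000: state=(0.956, 0.044, 0.000)
step 1 (dt=0.02): k1=(-0.114, 0.073, 0.042), k2=(-0.116, 0.074, 0.042), k3=(-0.116, 0.074, 0.042), k4=(-0.118, 0.075, 0.043); state += dt/6·(k1+2k2+2k3+k4)
t=0.020: state=(0.954, 0.045, 0.001)
t=0.040: state=(0.951, 0.047, 0.002)
t=0.060: state=(0.949, 0.049, 0.003)
continuing one RK4 step at a time; state shown every 10 steps (Δt=0.2):
t=0.200: state=(0.929, 0.061, 0.010)
t=0.400: state=(0.894, 0.083, 0.023)
t=0.600: state=(0.849, 0.110, 0.041)
t=0.800: state=(0.793, 0.142, 0.065)
t=1.000: state=(0.727, 0.177, 0.095)
t=1.200: state=(0.654, 0.214, 0.132)
t=1.400: state=(0.577, 0.247, 0.176)
t=1.600: state=(0.501, 0.274, 0.225)
t=1.800: state=(0.429, 0.292, 0.279)
t=2.000: state=(0.366, 0.300, 0.335)
t=2.200: state=(0.311, 0.298, 0.391)
t=2.400: state=(0.265, 0.288, 0.447)
t=2.600: state=(0.228, 0.273, 0.500)
t=2.800: state=(0.197, 0.253, 0.549)
t=3.000: state=(0.173, 0.232, 0.595)
t=3.200: state=(0.153, 0.210, 0.637)
t=3.400: state=(0.138, 0.188, 0.674)
t=3.600: state=(0.125, 0.167, 0.708)
t=3.800: state=(0.115, 0.148, 0.738)
t=3.980: state=(0.107, 0.131, 0.761)
compare at T: S=0.107, I=0.131, R=0.761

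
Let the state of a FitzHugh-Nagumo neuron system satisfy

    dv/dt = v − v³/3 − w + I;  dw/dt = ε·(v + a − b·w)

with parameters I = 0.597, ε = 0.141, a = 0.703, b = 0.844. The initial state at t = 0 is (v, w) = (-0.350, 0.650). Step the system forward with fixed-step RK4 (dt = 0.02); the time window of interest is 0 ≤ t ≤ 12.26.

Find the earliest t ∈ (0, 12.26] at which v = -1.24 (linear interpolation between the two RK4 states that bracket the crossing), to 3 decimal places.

t = 1.572

t=0.000: state=(-0.350, 0.650)
step 1 (dt=0.02): k1=(-0.389, -0.028), k2=(-0.392, -0.028), k3=(-0.392, -0.028), k4=(-0.395, -0.029); state += dt/6·(k1+2k2+2k3+k4)
t=0.020: state=(-0.358, 0.649)
t=0.040: state=(-0.366, 0.649)
t=0.060: state=(-0.374, 0.648)
continuing one RK4 step at a time; state shown every 25 steps (Δt=0.5):
t=0.500: state=(-0.585, 0.629)
t=1.000: state=(-0.890, 0.590)
t=1.500: state=(-1.201, 0.533)
t=1.560: state=(-1.234, 0.524)
next step: t=1.580: state=(-1.244, 0.522) — v has crossed -1.24
linear interpolation between t=1.560 (-1.23374) and t=1.580 (-1.24436) → t≈1.572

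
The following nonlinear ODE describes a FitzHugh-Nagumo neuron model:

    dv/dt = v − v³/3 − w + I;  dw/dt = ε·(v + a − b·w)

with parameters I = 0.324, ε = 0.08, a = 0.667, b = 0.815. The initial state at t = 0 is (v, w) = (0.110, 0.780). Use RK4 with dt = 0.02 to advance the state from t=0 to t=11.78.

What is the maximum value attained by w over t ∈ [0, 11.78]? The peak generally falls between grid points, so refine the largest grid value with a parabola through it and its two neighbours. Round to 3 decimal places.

t=0.000: state=(0.110, 0.780)
step 1 (dt=0.02): k1=(-0.346, 0.011), k2=(-0.350, 0.011), k3=(-0.350, 0.011), k4=(-0.354, 0.011); state += dt/6·(k1+2k2+2k3+k4)
t=0.020: state=(0.103, 0.780)
t=0.040: state=(0.096, 0.780)
t=0.060: state=(0.089, 0.781)
continuing one RK4 step at a time; state shown every 25 steps (Δt=0.5):
t=0.500: state=(-0.115, 0.781)
t=1.000: state=(-0.479, 0.771)
t=1.500: state=(-0.987, 0.744)
t=2.000: state=(-1.475, 0.698)
t=2.500: state=(-1.738, 0.638)
t=3.000: state=(-1.819, 0.573)
t=3.500: state=(-1.826, 0.509)
t=4.000: state=(-1.810, 0.447)
t=4.500: state=(-1.786, 0.388)
t=5.000: state=(-1.761, 0.332)
t=5.500: state=(-1.735, 0.279)
t=6.000: state=(-1.710, 0.229)
t=6.500: state=(-1.684, 0.181)
t=7.000: state=(-1.659, 0.136)
t=7.500: state=(-1.633, 0.093)
t=8.000: state=(-1.608, 0.052)
t=8.500: state=(-1.583, 0.014)
t=9.000: state=(-1.558, -0.022)
t=9.500: state=(-1.534, -0.056)
t=10.000: state=(-1.509, -0.088)
t=10.500: state=(-1.485, -0.118)
t=11.000: state=(-1.461, -0.146)
t=11.500: state=(-1.437, -0.172)
t=11.780: state=(-1.424, -0.186)
largest grid value and its neighbours: w(0.320)=0.78200, w(0.340)=0.78201, w(0.360)=0.78200
parabola through these three points peaks at t≈0.338 with w≈0.78201

max w = 0.782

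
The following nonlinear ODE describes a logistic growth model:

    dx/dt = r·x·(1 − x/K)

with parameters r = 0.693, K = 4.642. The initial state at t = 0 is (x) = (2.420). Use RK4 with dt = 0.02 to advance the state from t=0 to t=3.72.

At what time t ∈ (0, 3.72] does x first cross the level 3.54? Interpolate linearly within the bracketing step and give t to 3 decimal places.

t = 1.561

t=0.000: state=(2.420)
step 1 (dt=0.02): k1=(0.803), k2=(0.803), k3=(0.803), k4=(0.802); state += dt/6·(k1+2k2+2k3+k4)
t=0.020: state=(2.436)
t=0.040: state=(2.452)
t=0.060: state=(2.468)
continuing one RK4 step at a time; state shown every 10 steps (Δt=0.2):
t=0.200: state=(2.580)
t=0.400: state=(2.737)
t=0.600: state=(2.891)
t=0.800: state=(3.039)
t=1.000: state=(3.181)
t=1.200: state=(3.316)
t=1.400: state=(3.444)
t=1.560: state=(3.540)
next step: t=1.580: state=(3.551) — x has crossed 3.54
linear interpolation between t=1.560 (3.53953) and t=1.580 (3.55114) → t≈1.561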